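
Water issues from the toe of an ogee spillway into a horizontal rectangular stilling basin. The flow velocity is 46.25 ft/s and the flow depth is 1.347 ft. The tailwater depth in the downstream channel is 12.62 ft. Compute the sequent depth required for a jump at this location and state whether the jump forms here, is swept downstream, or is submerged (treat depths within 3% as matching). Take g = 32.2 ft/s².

y₂ = 12.72 ft; the jump forms here

Fr₁ = V₁/√(g·y₁) = 46.25/√(32.2×1.347) = 7.023.
From the momentum equation for a rectangular channel, y₂/y₁ = ½[√(1 + 8Fr₁²) − 1] = ½[√395.54 − 1] = 9.444.
y₂ = 9.444 × 1.347 = 12.72 ft.
Tailwater y_tw = 12.62 ft: y_tw ≈ y₂, so the jump forms here.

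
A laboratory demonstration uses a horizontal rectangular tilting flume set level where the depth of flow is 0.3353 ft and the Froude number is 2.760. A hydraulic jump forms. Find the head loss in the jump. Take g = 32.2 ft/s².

Fr₁ = 2.760 (given).
Bélanger equation: y₂/y₁ = ½[√(1 + 8Fr₁²) − 1] = ½[√61.941 − 1] = 3.435.
y₂ = 3.435 × 0.3353 = 1.152 ft.
Head loss: ΔE = (y₂ − y₁)³/(4y₁y₂) = (1.152 − 0.3353)³/(4×0.3353×1.152) = 0.5443/1.545 = 0.3524 ft.

ΔE = 0.3524 ft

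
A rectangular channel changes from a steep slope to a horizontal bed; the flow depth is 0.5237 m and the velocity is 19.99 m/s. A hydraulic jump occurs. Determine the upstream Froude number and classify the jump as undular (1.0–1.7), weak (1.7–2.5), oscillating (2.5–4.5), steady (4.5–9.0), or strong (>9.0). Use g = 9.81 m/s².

Fr₁ = V₁/√(g·y₁) = 19.99/√(9.81×0.5237) = 8.819.
Fr₁ = 8.819 lies in the steady range.

Fr₁ = 8.819; steady jump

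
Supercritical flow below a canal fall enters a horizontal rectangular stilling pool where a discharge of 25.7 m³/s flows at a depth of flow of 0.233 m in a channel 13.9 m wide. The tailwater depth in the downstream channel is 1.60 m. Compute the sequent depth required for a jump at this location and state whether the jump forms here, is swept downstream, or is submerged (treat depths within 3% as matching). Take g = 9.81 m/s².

y₂ = 1.62 m; the jump forms here

q = Q/b = 25.7/13.9 = 1.85 m²/s; V₁ = q/y₁ = 7.94 m/s. Fr₁ = V₁/√(g·y₁) = 5.25.
Bélanger equation: y₂/y₁ = ½[√(1 + 8Fr₁²) − 1] = ½[√221.4 − 1] = 6.94.
y₂ = 6.94 × 0.233 = 1.62 m.
Tailwater y_tw = 1.60 m: y_tw ≈ y₂, so the jump forms here.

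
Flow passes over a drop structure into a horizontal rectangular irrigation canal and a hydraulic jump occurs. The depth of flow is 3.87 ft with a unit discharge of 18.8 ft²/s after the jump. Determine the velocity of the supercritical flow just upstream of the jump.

V₂ = q/y₂ = 18.8/3.87 = 4.86 ft/s; Fr₂ = V₂/√(g·y₂) = 0.435.
Applying the sequent-depth relation in reverse, y₁/y₂ = ½[√(1 + 8Fr₂²) − 1] = ½[√2.515 − 1] = 0.293.
y₁ = 0.293 × 3.87 = 1.13 ft.
V₁ = q/y₁ = 18.8/1.13 = 16.6 ft/s.

V₁ = 16.6 ft/s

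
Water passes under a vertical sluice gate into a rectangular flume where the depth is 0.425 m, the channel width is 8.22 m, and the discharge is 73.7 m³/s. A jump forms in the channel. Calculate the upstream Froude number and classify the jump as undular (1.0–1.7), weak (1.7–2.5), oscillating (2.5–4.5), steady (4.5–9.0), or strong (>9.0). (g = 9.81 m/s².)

q = Q/b = 73.7/8.22 = 8.97 m²/s; V₁ = q/y₁ = 21.1 m/s. Fr₁ = V₁/√(g·y₁) = 10.3.
Fr₁ = 10.3 lies in the strong range.

Fr₁ = 10.3; strong jump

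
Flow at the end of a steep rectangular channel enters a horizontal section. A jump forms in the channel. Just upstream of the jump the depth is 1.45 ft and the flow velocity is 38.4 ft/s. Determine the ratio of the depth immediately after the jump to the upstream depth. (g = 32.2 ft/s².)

Fr₁ = V₁/√(g·y₁) = 38.4/√(32.2×1.45) = 5.62.
From the momentum equation for a rectangular channel, y₂/y₁ = ½[√(1 + 8Fr₁²) − 1] = ½[√253.7 − 1] = 7.46.

y₂/y₁ = 7.46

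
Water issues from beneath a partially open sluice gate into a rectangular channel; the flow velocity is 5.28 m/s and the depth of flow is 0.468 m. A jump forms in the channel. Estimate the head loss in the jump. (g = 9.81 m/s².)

Fr₁ = V₁/√(g·y₁) = 5.28/√(9.81×0.468) = 2.46.
Bélanger equation: y₂/y₁ = ½[√(1 + 8Fr₁²) − 1] = ½[√49.58 − 1] = 3.02.
y₂ = 3.02 × 0.468 = 1.41 m.
Head loss: ΔE = (y₂ − y₁)³/(4y₁y₂) = (1.41 − 0.468)³/(4×0.468×1.41) = 0.846/2.65 = 0.320 m.

ΔE = 0.320 m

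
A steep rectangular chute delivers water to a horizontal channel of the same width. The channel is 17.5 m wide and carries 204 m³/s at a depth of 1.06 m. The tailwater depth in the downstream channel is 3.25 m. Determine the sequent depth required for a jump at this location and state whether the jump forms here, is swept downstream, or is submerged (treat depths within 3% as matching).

q = Q/b = 204/17.5 = 11.7 m²/s; V₁ = q/y₁ = 11.0 m/s. Fr₁ = V₁/√(g·y₁) = 3.41.
From the momentum equation for a rectangular channel, y₂/y₁ = ½[√(1 + 8Fr₁²) − 1] = ½[√94.04 − 1] = 4.35.
y₂ = 4.35 × 1.06 = 4.61 m.
Tailwater y_tw = 3.25 m: y_tw < y₂, so the jump is swept downstream.

y₂ = 4.61 m; the jump is swept downstream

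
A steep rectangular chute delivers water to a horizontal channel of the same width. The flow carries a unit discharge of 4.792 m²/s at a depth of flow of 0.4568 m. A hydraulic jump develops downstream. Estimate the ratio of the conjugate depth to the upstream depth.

V₁ = q/y₁ = 4.792/0.4568 = 10.49 m/s. Fr₁ = V₁/√(g·y₁) = 10.49/√(9.81×0.4568) = 4.956.
By Bélanger, y₂/y₁ = ½[√(1 + 8Fr₁²) − 1] = ½[√197.46 − 1] = 6.526.

y₂/y₁ = 6.526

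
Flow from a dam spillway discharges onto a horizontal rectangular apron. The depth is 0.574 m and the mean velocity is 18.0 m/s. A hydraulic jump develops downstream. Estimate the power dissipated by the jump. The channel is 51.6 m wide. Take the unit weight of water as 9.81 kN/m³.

Fr₁ = V₁/√(g·y₁) = 18.0/√(9.81×0.574) = 7.59.
Conjugate-depth relation: y₂/y₁ = ½[√(1 + 8Fr₁²) − 1] = ½[√461.3 − 1] = 10.2.
y₂ = 10.2 × 0.574 = 5.88 m.
q = V₁·y₁ = 18.0 × 0.574 = 10.3 m²/s. V₂ = q/y₂ = 10.3/5.88 = 1.76 m/s. E₁ = y₁ + V₁²/2g = 17.1 m; E₂ = y₂ + V₂²/2g = 6.03 m. ΔE = E₁ − E₂ = 11.1 m.
Q = q·b = 10.3 × 51.6 = 533 m³/s. P = γ·Q·ΔE = 9.81 × 533 × 11.1 = 57807 kW.

P = 57807 kW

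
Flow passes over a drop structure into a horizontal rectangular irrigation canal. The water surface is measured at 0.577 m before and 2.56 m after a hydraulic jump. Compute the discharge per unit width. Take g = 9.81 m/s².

For a rectangular channel the momentum equation gives q² = ½·g·y₁·y₂·(y₁ + y₂) = ½×9.81×0.577×2.56×3.14 = 22.7.
q = √22.7 = 4.77 m²/s.

q = 4.77 m²/s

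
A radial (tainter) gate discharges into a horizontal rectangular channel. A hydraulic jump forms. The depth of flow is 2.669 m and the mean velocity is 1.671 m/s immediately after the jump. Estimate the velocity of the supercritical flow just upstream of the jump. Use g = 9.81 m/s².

V₁ = 9.250 m/s

Fr₂ = V₂/√(g·y₂) = 1.671/√(9.81×2.669) = 0.3266.
The Bélanger relation is symmetric: y₁/y₂ = ½[√(1 + 8Fr₂²) − 1] = ½[√1.8531 − 1] = 0.1807.
y₁ = 0.1807 × 2.669 = 0.4822 m.
V₁ = q/y₁ = 4.460/0.4822 = 9.250 m/s.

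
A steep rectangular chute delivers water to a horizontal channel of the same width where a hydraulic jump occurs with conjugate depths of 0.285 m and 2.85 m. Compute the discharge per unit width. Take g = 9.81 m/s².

q = 3.53 m²/s

For a rectangular channel the momentum equation gives q² = ½·g·y₁·y₂·(y₁ + y₂) = ½×9.81×0.285×2.85×3.14 = 12.5.
q = √12.5 = 3.53 m²/s.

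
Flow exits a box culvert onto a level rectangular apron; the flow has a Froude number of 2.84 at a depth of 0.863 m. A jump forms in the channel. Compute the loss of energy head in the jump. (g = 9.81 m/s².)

ΔE = 1.01 m

Fr₁ = 2.84 (given).
Conjugate-depth relation: y₂/y₁ = ½[√(1 + 8Fr₁²) − 1] = ½[√65.52 − 1] = 3.55.
y₂ = 3.55 × 0.863 = 3.06 m.
Head loss: ΔE = (y₂ − y₁)³/(4y₁y₂) = (3.06 − 0.863)³/(4×0.863×3.06) = 10.6/10.6 = 1.01 m.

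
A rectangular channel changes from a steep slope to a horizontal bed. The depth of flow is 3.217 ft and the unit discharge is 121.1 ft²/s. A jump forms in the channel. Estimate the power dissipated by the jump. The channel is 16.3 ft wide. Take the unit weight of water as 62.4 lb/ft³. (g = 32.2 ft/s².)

P = 2005 hp

V₁ = q/y₁ = 121.1/3.217 = 37.64 ft/s. Fr₁ = V₁/√(g·y₁) = 37.64/√(32.2×3.217) = 3.699.
Conjugate-depth relation: y₂/y₁ = ½[√(1 + 8Fr₁²) − 1] = ½[√110.44 − 1] = 4.754.
y₂ = 4.754 × 3.217 = 15.30 ft.
Head loss: ΔE = (y₂ − y₁)³/(4y₁y₂) = (15.30 − 3.217)³/(4×3.217×15.30) = 1762/196.8 = 8.952 ft.
Q = q·b = 121.1 × 16.3 = 1974 cfs. P = γ·Q·ΔE/550 = 62.4 × 1974 × 8.952 / 550 = 2005 hp.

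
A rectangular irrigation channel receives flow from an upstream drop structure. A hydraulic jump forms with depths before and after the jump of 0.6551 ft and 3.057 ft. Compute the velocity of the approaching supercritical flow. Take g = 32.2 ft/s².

For a rectangular channel the momentum equation gives q² = ½·g·y₁·y₂·(y₁ + y₂) = ½×32.2×0.6551×3.057×3.712 = 119.7.
q = √119.7 = 10.94 ft²/s.
V₁ = q/y₁ = 10.94/0.6551 = 16.70 ft/s.

V₁ = 16.70 ft/s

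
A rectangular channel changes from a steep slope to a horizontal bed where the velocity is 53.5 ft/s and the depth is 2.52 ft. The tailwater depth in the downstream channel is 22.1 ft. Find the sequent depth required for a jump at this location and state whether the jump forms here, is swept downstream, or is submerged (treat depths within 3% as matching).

y₂ = 19.9 ft; the jump is submerged

Fr₁ = V₁/√(g·y₁) = 53.5/√(32.2×2.52) = 5.94.
Conjugate-depth relation: y₂/y₁ = ½[√(1 + 8Fr₁²) − 1] = ½[√283.2 − 1] = 7.91.
y₂ = 7.91 × 2.52 = 19.9 ft.
Tailwater y_tw = 22.1 ft: y_tw > y₂, so the jump is submerged.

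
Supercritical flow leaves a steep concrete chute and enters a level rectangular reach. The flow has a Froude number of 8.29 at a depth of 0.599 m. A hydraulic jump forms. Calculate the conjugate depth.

y₂ = 6.73 m

Fr₁ = 8.29 (given).
Sequent-depth ratio: y₂/y₁ = ½[√(1 + 8Fr₁²) − 1] = ½[√550.8 − 1] = 11.2.
y₂ = 11.2 × 0.599 = 6.73 m.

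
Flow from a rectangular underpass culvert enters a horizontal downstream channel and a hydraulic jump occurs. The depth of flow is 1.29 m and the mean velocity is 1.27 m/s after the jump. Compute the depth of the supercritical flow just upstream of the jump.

Fr₂ = V₂/√(g·y₂) = 1.27/√(9.81×1.29) = 0.357.
The Bélanger relation is symmetric: y₁/y₂ = ½[√(1 + 8Fr₂²) − 1] = ½[√2.020 − 1] = 0.211.
y₁ = 0.211 × 1.29 = 0.272 m.

y₁ = 0.272 m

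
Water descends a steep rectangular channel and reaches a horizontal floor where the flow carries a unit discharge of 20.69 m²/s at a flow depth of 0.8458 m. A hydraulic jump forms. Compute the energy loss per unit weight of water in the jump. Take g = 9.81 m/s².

ΔE = 21.37 m

V₁ = q/y₁ = 20.69/0.8458 = 24.46 m/s. Fr₁ = V₁/√(g·y₁) = 24.46/√(9.81×0.8458) = 8.492.
Bélanger equation: y₂/y₁ = ½[√(1 + 8Fr₁²) − 1] = ½[√577.95 − 1] = 11.52.
y₂ = 11.52 × 0.8458 = 9.744 m.
Head loss: ΔE = (y₂ − y₁)³/(4y₁y₂) = (9.744 − 0.8458)³/(4×0.8458×9.744) = 704.5/32.97 = 21.37 m.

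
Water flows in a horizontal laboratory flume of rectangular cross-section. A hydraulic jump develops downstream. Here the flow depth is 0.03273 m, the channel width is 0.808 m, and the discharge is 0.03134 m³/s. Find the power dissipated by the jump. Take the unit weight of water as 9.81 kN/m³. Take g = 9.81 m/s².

q = Q/b = 0.03134/0.808 = 0.03879 m²/s; V₁ = q/y₁ = 1.185 m/s. Fr₁ = V₁/√(g·y₁) = 2.091.
Conjugate-depth relation: y₂/y₁ = ½[√(1 + 8Fr₁²) − 1] = ½[√35.991 − 1] = 2.500.
y₂ = 2.500 × 0.03273 = 0.08181 m.
V₂ = q/y₂ = 0.03879/0.08181 = 0.4741 m/s. E₁ = y₁ + V₁²/2g = 0.1043 m; E₂ = y₂ + V₂²/2g = 0.09327 m. ΔE = E₁ − E₂ = 0.01104 m.
P = γ·Q·ΔE = 9.81 × 0.03134 × 0.01104 = 0.003394 kW.

P = 0.003394 kW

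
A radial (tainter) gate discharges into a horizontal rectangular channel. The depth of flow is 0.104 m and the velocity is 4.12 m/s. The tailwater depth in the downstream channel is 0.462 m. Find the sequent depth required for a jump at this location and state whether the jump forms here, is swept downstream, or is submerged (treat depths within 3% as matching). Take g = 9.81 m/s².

Fr₁ = V₁/√(g·y₁) = 4.12/√(9.81×0.104) = 4.08.
Bélanger equation: y₂/y₁ = ½[√(1 + 8Fr₁²) − 1] = ½[√134.1 − 1] = 5.29.
y₂ = 5.29 × 0.104 = 0.550 m.
Tailwater y_tw = 0.462 m: y_tw < y₂, so the jump is swept downstream.

y₂ = 0.550 m; the jump is swept downstream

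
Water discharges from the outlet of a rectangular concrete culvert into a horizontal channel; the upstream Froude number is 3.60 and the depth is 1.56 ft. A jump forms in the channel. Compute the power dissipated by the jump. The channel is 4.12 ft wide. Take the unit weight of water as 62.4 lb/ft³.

P = 74.3 hp

Fr₁ = 3.60 (given).
By Bélanger, y₂/y₁ = ½[√(1 + 8Fr₁²) − 1] = ½[√104.7 − 1] = 4.62.
y₂ = 4.62 × 1.56 = 7.20 ft.
V₁ = Fr₁·√(g·y₁) = 3.60×√(32.2×1.56) = 25.5 ft/s; q = V₁·y₁ = 39.8 ft²/s. V₂ = q/y₂ = 39.8/7.20 = 5.53 ft/s. E₁ = y₁ + V₁²/2g = 11.7 ft; E₂ = y₂ + V₂²/2g = 7.67 ft. ΔE = E₁ − E₂ = 3.99 ft.
Q = q·b = 39.8 × 4.12 = 164 cfs. P = γ·Q·ΔE/550 = 62.4 × 164 × 3.99 / 550 = 74.3 hp.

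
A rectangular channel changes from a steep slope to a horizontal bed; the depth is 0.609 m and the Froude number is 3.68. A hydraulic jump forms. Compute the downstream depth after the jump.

Fr₁ = 3.68 (given).
From the momentum equation for a rectangular channel, y₂/y₁ = ½[√(1 + 8Fr₁²) − 1] = ½[√109.3 − 1] = 4.73.
y₂ = 4.73 × 0.609 = 2.88 m.

y₂ = 2.88 m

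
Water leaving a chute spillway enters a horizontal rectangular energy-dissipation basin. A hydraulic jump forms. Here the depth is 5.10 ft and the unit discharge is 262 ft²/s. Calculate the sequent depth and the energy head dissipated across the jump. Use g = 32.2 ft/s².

y₂ = 26.5 ft; ΔE = 18.1 ft

V₁ = q/y₁ = 262/5.10 = 51.4 ft/s. Fr₁ = V₁/√(g·y₁) = 51.4/√(32.2×5.10) = 4.01.
Conjugate-depth relation: y₂/y₁ = ½[√(1 + 8Fr₁²) − 1] = ½[√129.6 − 1] = 5.19.
y₂ = 5.19 × 5.10 = 26.5 ft.
Head loss: ΔE = (y₂ − y₁)³/(4y₁y₂) = (26.5 − 5.10)³/(4×5.10×26.5) = 9767/540 = 18.1 ft.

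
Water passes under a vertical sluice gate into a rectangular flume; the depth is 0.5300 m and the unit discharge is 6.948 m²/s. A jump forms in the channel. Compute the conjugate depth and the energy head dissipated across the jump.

V₁ = q/y₁ = 6.948/0.5300 = 13.11 m/s. Fr₁ = V₁/√(g·y₁) = 13.11/√(9.81×0.5300) = 5.749.
By Bélanger, y₂/y₁ = ½[√(1 + 8Fr₁²) − 1] = ½[√265.43 − 1] = 7.646.
y₂ = 7.646 × 0.5300 = 4.052 m.
Head loss: ΔE = (y₂ − y₁)³/(4y₁y₂) = (4.052 − 0.5300)³/(4×0.5300×4.052) = 43.70/8.591 = 5.087 m.

y₂ = 4.052 m; ΔE = 5.087 m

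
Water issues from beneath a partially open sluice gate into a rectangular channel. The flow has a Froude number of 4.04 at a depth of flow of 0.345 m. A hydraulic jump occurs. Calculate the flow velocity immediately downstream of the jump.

V₂ = 1.42 m/s

Fr₁ = 4.04 (given).
Sequent-depth ratio: y₂/y₁ = ½[√(1 + 8Fr₁²) − 1] = ½[√131.6 − 1] = 5.24.
y₂ = 5.24 × 0.345 = 1.81 m.
V₁ = Fr₁·√(g·y₁) = 4.04×√(9.81×0.345) = 7.43 m/s; q = V₁·y₁ = 2.56 m²/s.
V₂ = q/y₂ = 2.56/1.81 = 1.42 m/s.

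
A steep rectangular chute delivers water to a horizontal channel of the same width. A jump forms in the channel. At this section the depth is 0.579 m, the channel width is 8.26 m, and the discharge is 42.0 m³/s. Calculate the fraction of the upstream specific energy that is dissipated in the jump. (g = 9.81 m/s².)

ΔE/E₁ = 0.353 (35.3%)

q = Q/b = 42.0/8.26 = 5.08 m²/s; V₁ = q/y₁ = 8.78 m/s. Fr₁ = V₁/√(g·y₁) = 3.68.
By Bélanger, y₂/y₁ = ½[√(1 + 8Fr₁²) − 1] = ½[√109.6 − 1] = 4.74.
y₂ = 4.74 × 0.579 = 2.74 m.
E₁ = y₁ + V₁²/2g = 4.51 m. ΔE = (y₂ − y₁)³/(4y₁y₂) = 1.59 m. ΔE/E₁ = 1.59/4.51 = 0.353.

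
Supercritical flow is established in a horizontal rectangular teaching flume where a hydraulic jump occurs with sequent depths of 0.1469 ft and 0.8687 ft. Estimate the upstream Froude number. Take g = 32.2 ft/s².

Fr₁ = 4.521

For a rectangular channel the momentum equation gives q² = ½·g·y₁·y₂·(y₁ + y₂) = ½×32.2×0.1469×0.8687×1.016 = 2.087.
q = √2.087 = 1.445 ft²/s.
V₁ = q/y₁ = 9.833 ft/s; Fr₁ = V₁/√(g·y₁) = 4.521.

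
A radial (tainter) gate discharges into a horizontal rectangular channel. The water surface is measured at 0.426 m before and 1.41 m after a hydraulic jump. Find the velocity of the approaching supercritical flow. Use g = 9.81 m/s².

For a rectangular channel the momentum equation gives q² = ½·g·y₁·y₂·(y₁ + y₂) = ½×9.81×0.426×1.41×1.84 = 5.41.
q = √5.41 = 2.33 m²/s.
V₁ = q/y₁ = 2.33/0.426 = 5.46 m/s.

V₁ = 5.46 m/s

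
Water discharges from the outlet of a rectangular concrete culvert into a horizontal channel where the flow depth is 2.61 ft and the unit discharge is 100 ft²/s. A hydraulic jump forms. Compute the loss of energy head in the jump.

V₁ = q/y₁ = 100/2.61 = 38.3 ft/s. Fr₁ = V₁/√(g·y₁) = 38.3/√(32.2×2.61) = 4.18.
Sequent-depth ratio: y₂/y₁ = ½[√(1 + 8Fr₁²) − 1] = ½[√140.7 − 1] = 5.43.
y₂ = 5.43 × 2.61 = 14.2 ft.
V₂ = q/y₂ = 100/14.2 = 7.05 ft/s. E₁ = y₁ + V₁²/2g = 25.4 ft; E₂ = y₂ + V₂²/2g = 14.9 ft. ΔE = E₁ − E₂ = 10.5 ft.

ΔE = 10.5 ft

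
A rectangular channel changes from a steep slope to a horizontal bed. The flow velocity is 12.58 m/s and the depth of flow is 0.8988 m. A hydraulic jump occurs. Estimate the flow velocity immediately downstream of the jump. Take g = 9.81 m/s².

V₂ = 2.282 m/s

Fr₁ = V₁/√(g·y₁) = 12.58/√(9.81×0.8988) = 4.237.
Conjugate-depth relation: y₂/y₁ = ½[√(1 + 8Fr₁²) − 1] = ½[√144.59 − 1] = 5.512.
y₂ = 5.512 × 0.8988 = 4.954 m.
q = V₁·y₁ = 12.58 × 0.8988 = 11.31 m²/s.
V₂ = q/y₂ = 11.31/4.954 = 2.282 m/s.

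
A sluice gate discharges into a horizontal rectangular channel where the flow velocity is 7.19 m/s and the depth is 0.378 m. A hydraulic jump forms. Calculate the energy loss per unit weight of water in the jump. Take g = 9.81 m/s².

ΔE = 1.08 m

Fr₁ = V₁/√(g·y₁) = 7.19/√(9.81×0.378) = 3.73.
By Bélanger, y₂/y₁ = ½[√(1 + 8Fr₁²) − 1] = ½[√112.5 − 1] = 4.80.
y₂ = 4.80 × 0.378 = 1.82 m.
Head loss: ΔE = (y₂ − y₁)³/(4y₁y₂) = (1.82 − 0.378)³/(4×0.378×1.82) = 2.97/2.75 = 1.08 m.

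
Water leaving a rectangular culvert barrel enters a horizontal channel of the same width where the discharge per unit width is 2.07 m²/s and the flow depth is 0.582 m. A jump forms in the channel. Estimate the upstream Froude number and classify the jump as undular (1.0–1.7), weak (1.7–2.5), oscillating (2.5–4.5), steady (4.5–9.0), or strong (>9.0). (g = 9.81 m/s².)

V₁ = q/y₁ = 2.07/0.582 = 3.56 m/s. Fr₁ = V₁/√(g·y₁) = 3.56/√(9.81×0.582) = 1.49.
Fr₁ = 1.49 lies in the undular range.

Fr₁ = 1.49; undular jump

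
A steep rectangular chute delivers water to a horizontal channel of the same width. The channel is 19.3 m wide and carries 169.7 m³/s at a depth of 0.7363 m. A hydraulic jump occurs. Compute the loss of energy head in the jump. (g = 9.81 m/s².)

ΔE = 3.516 m

q = Q/b = 169.7/19.3 = 8.793 m²/s; V₁ = q/y₁ = 11.94 m/s. Fr₁ = V₁/√(g·y₁) = 4.443.
Bélanger equation: y₂/y₁ = ½[√(1 + 8Fr₁²) − 1] = ½[√158.94 − 1] = 5.804.
y₂ = 5.804 × 0.7363 = 4.273 m.
V₂ = q/y₂ = 8.793/4.273 = 2.058 m/s. E₁ = y₁ + V₁²/2g = 8.005 m; E₂ = y₂ + V₂²/2g = 4.489 m. ΔE = E₁ − E₂ = 3.516 m.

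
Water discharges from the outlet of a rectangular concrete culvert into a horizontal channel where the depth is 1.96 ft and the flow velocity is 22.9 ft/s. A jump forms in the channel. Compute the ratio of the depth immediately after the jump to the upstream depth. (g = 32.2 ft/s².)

y₂/y₁ = 3.61

Fr₁ = V₁/√(g·y₁) = 22.9/√(32.2×1.96) = 2.88.
Conjugate-depth relation: y₂/y₁ = ½[√(1 + 8Fr₁²) − 1] = ½[√67.47 − 1] = 3.61.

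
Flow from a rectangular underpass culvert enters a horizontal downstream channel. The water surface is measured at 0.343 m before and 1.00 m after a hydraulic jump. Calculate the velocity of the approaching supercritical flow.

V₁ = 4.38 m/s

For a rectangular channel the momentum equation gives q² = ½·g·y₁·y₂·(y₁ + y₂) = ½×9.81×0.343×1.00×1.34 = 2.26.
q = √2.26 = 1.50 m²/s.
V₁ = q/y₁ = 1.50/0.343 = 4.38 m/s.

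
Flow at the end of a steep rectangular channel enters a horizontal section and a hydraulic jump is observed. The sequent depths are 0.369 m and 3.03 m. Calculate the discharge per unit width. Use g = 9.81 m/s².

For a rectangular channel the momentum equation gives q² = ½·g·y₁·y₂·(y₁ + y₂) = ½×9.81×0.369×3.03×3.40 = 18.6.
q = √18.6 = 4.32 m²/s.

q = 4.32 m²/s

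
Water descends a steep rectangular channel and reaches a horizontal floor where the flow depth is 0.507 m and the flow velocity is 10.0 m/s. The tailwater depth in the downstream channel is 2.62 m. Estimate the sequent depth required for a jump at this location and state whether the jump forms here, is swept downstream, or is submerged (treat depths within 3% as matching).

y₂ = 2.97 m; the jump is swept downstream

Fr₁ = V₁/√(g·y₁) = 10.0/√(9.81×0.507) = 4.48.
Sequent-depth ratio: y₂/y₁ = ½[√(1 + 8Fr₁²) − 1] = ½[√161.8 − 1] = 5.86.
y₂ = 5.86 × 0.507 = 2.97 m.
Tailwater y_tw = 2.62 m: y_tw < y₂, so the jump is swept downstream.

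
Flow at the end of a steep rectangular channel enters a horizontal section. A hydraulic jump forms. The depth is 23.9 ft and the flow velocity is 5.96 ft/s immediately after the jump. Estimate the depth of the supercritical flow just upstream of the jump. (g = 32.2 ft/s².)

Fr₂ = V₂/√(g·y₂) = 5.96/√(32.2×23.9) = 0.215.
From the momentum equation (using Fr₂), y₁/y₂ = ½[√(1 + 8Fr₂²) − 1] = ½[√1.369 − 1] = 0.0851.
y₁ = 0.0851 × 23.9 = 2.03 ft.

y₁ = 2.03 ft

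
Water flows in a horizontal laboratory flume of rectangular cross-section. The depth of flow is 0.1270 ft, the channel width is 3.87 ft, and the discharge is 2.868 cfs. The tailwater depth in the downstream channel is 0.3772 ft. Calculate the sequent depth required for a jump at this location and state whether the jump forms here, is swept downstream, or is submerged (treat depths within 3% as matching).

q = Q/b = 2.868/3.87 = 0.7411 ft²/s; V₁ = q/y₁ = 5.835 ft/s. Fr₁ = V₁/√(g·y₁) = 2.886.
Sequent-depth ratio: y₂/y₁ = ½[√(1 + 8Fr₁²) − 1] = ½[√67.613 − 1] = 3.611.
y₂ = 3.611 × 0.1270 = 0.4586 ft.
Tailwater y_tw = 0.3772 ft: y_tw < y₂, so the jump is swept downstream.

y₂ = 0.4586 ft; the jump is swept downstream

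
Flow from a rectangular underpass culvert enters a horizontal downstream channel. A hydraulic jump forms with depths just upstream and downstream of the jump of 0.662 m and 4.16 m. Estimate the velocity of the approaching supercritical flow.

For a rectangular channel the momentum equation gives q² = ½·g·y₁·y₂·(y₁ + y₂) = ½×9.81×0.662×4.16×4.82 = 65.1.
q = √65.1 = 8.07 m²/s.
V₁ = q/y₁ = 8.07/0.662 = 12.2 m/s.

V₁ = 12.2 m/s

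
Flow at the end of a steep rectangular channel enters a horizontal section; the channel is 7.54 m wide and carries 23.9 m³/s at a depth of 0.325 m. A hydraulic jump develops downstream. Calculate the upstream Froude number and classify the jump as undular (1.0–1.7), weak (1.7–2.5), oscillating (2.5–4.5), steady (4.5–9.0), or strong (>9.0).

Fr₁ = 5.46; steady jump

q = Q/b = 23.9/7.54 = 3.17 m²/s; V₁ = q/y₁ = 9.75 m/s. Fr₁ = V₁/√(g·y₁) = 5.46.
Fr₁ = 5.46 lies in the steady range.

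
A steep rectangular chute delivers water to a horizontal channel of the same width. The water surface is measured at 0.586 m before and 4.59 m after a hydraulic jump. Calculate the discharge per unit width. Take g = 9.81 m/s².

q = 8.26 m²/s

For a rectangular channel the momentum equation gives q² = ½·g·y₁·y₂·(y₁ + y₂) = ½×9.81×0.586×4.59×5.18 = 68.3.
q = √68.3 = 8.26 m²/s.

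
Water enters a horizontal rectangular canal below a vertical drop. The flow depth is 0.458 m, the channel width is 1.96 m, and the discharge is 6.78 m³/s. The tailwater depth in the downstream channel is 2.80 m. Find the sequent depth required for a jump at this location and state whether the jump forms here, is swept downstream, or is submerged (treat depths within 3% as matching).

y₂ = 2.09 m; the jump is submerged

q = Q/b = 6.78/1.96 = 3.46 m²/s; V₁ = q/y₁ = 7.55 m/s. Fr₁ = V₁/√(g·y₁) = 3.56.
Bélanger equation: y₂/y₁ = ½[√(1 + 8Fr₁²) − 1] = ½[√102.6 − 1] = 4.56.
y₂ = 4.56 × 0.458 = 2.09 m.
Tailwater y_tw = 2.80 m: y_tw > y₂, so the jump is submerged.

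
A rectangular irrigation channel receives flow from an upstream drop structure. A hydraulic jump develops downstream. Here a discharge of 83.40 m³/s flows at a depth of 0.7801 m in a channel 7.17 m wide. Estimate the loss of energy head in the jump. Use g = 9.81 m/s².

ΔE = 6.320 m

q = Q/b = 83.40/7.17 = 11.63 m²/s; V₁ = q/y₁ = 14.91 m/s. Fr₁ = V₁/√(g·y₁) = 5.390.
By Bélanger, y₂/y₁ = ½[√(1 + 8Fr₁²) − 1] = ½[√233.41 − 1] = 7.139.
y₂ = 7.139 × 0.7801 = 5.569 m.
V₂ = q/y₂ = 11.63/5.569 = 2.089 m/s. E₁ = y₁ + V₁²/2g = 12.11 m; E₂ = y₂ + V₂²/2g = 5.791 m. ΔE = E₁ − E₂ = 6.320 m.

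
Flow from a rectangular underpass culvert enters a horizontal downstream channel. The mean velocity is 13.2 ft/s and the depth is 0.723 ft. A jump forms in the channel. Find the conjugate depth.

y₂ = 2.46 ft

Fr₁ = V₁/√(g·y₁) = 13.2/√(32.2×0.723) = 2.74.
Conjugate-depth relation: y₂/y₁ = ½[√(1 + 8Fr₁²) − 1] = ½[√60.87 − 1] = 3.40.
y₂ = 3.40 × 0.723 = 2.46 ft.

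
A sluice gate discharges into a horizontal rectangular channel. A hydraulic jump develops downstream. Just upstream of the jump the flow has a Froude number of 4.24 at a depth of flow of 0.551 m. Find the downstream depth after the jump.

Fr₁ = 4.24 (given).
By Bélanger, y₂/y₁ = ½[√(1 + 8Fr₁²) − 1] = ½[√144.8 − 1] = 5.52.
y₂ = 5.52 × 0.551 = 3.04 m.

y₂ = 3.04 m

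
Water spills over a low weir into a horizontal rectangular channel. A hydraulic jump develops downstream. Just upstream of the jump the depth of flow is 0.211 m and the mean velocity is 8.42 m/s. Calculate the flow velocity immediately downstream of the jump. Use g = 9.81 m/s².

Fr₁ = V₁/√(g·y₁) = 8.42/√(9.81×0.211) = 5.85.
Conjugate-depth relation: y₂/y₁ = ½[√(1 + 8Fr₁²) − 1] = ½[√275.0 − 1] = 7.79.
y₂ = 7.79 × 0.211 = 1.64 m.
q = V₁·y₁ = 8.42 × 0.211 = 1.78 m²/s.
V₂ = q/y₂ = 1.78/1.64 = 1.08 m/s.

V₂ = 1.08 m/s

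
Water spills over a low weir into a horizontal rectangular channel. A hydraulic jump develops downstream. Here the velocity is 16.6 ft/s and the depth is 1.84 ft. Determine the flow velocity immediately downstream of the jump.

V₂ = 6.41 ft/s

Fr₁ = V₁/√(g·y₁) = 16.6/√(32.2×1.84) = 2.16.
From the momentum equation for a rectangular channel, y₂/y₁ = ½[√(1 + 8Fr₁²) − 1] = ½[√38.21 − 1] = 2.59.
y₂ = 2.59 × 1.84 = 4.77 ft.
q = V₁·y₁ = 16.6 × 1.84 = 30.5 ft²/s.
V₂ = q/y₂ = 30.5/4.77 = 6.41 ft/s.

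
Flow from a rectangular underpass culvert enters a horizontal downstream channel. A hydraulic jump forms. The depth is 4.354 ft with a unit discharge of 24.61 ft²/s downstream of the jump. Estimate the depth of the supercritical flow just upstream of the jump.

y₁ = 1.481 ft

V₂ = q/y₂ = 24.61/4.354 = 5.652 ft/s; Fr₂ = V₂/√(g·y₂) = 0.4774.
Since the conjugate-depth ratio holds either way, y₁/y₂ = ½[√(1 + 8Fr₂²) − 1] = ½[√2.8230 − 1] = 0.3401.
y₁ = 0.3401 × 4.354 = 1.481 ft.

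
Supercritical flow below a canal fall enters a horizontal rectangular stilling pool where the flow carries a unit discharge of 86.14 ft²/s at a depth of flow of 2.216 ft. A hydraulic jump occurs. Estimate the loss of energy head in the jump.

ΔE = 11.68 ft

V₁ = q/y₁ = 86.14/2.216 = 38.87 ft/s. Fr₁ = V₁/√(g·y₁) = 38.87/√(32.2×2.216) = 4.602.
From the momentum equation for a rectangular channel, y₂/y₁ = ½[√(1 + 8Fr₁²) − 1] = ½[√170.41 − 1] = 6.027.
y₂ = 6.027 × 2.216 = 13.36 ft.
V₂ = q/y₂ = 86.14/13.36 = 6.450 ft/s. E₁ = y₁ + V₁²/2g = 25.68 ft; E₂ = y₂ + V₂²/2g = 14.00 ft. ΔE = E₁ − E₂ = 11.68 ft.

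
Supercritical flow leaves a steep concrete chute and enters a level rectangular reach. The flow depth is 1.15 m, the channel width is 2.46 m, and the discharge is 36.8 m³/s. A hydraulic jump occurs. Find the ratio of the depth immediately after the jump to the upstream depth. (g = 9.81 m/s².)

y₂/y₁ = 5.00

q = Q/b = 36.8/2.46 = 15.0 m²/s; V₁ = q/y₁ = 13.0 m/s. Fr₁ = V₁/√(g·y₁) = 3.87.
Sequent-depth ratio: y₂/y₁ = ½[√(1 + 8Fr₁²) − 1] = ½[√121.0 − 1] = 5.00.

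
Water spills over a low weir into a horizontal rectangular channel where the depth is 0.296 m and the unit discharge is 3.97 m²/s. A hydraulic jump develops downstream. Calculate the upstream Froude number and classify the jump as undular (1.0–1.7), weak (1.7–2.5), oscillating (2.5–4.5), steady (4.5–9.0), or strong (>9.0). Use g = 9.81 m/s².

Fr₁ = 7.87; steady jump

V₁ = q/y₁ = 3.97/0.296 = 13.4 m/s. Fr₁ = V₁/√(g·y₁) = 13.4/√(9.81×0.296) = 7.87.
Fr₁ = 7.87 lies in the steady range.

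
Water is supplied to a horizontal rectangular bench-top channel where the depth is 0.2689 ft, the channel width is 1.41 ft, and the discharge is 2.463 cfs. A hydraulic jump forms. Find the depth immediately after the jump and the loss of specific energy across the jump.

q = Q/b = 2.463/1.41 = 1.747 ft²/s; V₁ = q/y₁ = 6.496 ft/s. Fr₁ = V₁/√(g·y₁) = 2.208.
Sequent-depth ratio: y₂/y₁ = ½[√(1 + 8Fr₁²) − 1] = ½[√39.990 − 1] = 2.662.
y₂ = 2.662 × 0.2689 = 0.7158 ft.
V₂ = q/y₂ = 1.747/0.7158 = 2.440 ft/s. E₁ = y₁ + V₁²/2g = 0.9242 ft; E₂ = y₂ + V₂²/2g = 0.8083 ft. ΔE = E₁ − E₂ = 0.1159 ft.

y₂ = 0.7158 ft; ΔE = 0.1159 ft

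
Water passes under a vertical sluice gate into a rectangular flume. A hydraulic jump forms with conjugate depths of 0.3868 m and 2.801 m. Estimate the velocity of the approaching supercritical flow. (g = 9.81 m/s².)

V₁ = 10.64 m/s

For a rectangular channel the momentum equation gives q² = ½·g·y₁·y₂·(y₁ + y₂) = ½×9.81×0.3868×2.801×3.188 = 16.94.
q = √16.94 = 4.116 m²/s.
V₁ = q/y₁ = 4.116/0.3868 = 10.64 m/s.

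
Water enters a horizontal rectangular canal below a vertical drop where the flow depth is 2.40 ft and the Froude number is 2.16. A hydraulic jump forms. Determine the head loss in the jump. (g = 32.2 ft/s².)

Fr₁ = 2.16 (given).
Sequent-depth ratio: y₂/y₁ = ½[√(1 + 8Fr₁²) − 1] = ½[√38.32 − 1] = 2.60.
y₂ = 2.60 × 2.40 = 6.23 ft.
V₁ = Fr₁·√(g·y₁) = 2.16×√(32.2×2.40) = 19.0 ft/s; q = V₁·y₁ = 45.6 ft²/s. V₂ = q/y₂ = 45.6/6.23 = 7.32 ft/s. E₁ = y₁ + V₁²/2g = 8.00 ft; E₂ = y₂ + V₂²/2g = 7.06 ft. ΔE = E₁ − E₂ = 0.939 ft.

ΔE = 0.939 ft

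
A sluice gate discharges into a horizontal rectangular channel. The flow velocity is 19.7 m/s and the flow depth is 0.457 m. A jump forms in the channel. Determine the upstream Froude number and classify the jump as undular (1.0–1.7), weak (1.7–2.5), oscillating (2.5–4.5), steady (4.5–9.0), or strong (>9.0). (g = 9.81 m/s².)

Fr₁ = 9.30; strong jump

Fr₁ = V₁/√(g·y₁) = 19.7/√(9.81×0.457) = 9.30.
Fr₁ = 9.30 lies in the strong range.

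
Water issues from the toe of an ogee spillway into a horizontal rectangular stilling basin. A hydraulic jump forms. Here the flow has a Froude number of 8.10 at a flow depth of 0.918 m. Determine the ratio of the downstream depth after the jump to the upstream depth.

Fr₁ = 8.10 (given).
Bélanger equation: y₂/y₁ = ½[√(1 + 8Fr₁²) − 1] = ½[√525.9 − 1] = 11.0.

y₂/y₁ = 11.0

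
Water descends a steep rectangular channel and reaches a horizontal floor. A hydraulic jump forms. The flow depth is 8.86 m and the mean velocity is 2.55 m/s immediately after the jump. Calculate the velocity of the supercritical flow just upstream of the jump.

V₁ = 19.3 m/s

Fr₂ = V₂/√(g·y₂) = 2.55/√(9.81×8.86) = 0.274.
From the momentum equation (using Fr₂), y₁/y₂ = ½[√(1 + 8Fr₂²) − 1] = ½[√1.599 − 1] = 0.132.
y₁ = 0.132 × 8.86 = 1.17 m.
V₁ = q/y₁ = 22.6/1.17 = 19.3 m/s.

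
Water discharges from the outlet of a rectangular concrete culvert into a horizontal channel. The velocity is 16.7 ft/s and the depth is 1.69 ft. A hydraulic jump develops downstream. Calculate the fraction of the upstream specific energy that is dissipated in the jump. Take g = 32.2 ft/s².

Fr₁ = V₁/√(g·y₁) = 16.7/√(32.2×1.69) = 2.26.
Conjugate-depth relation: y₂/y₁ = ½[√(1 + 8Fr₁²) − 1] = ½[√42.00 − 1] = 2.74.
y₂ = 2.74 × 1.69 = 4.63 ft.
E₁ = y₁ + V₁²/2g = 6.02 ft. ΔE = (y₂ − y₁)³/(4y₁y₂) = 0.813 ft. ΔE/E₁ = 0.813/6.02 = 0.135.

ΔE/E₁ = 0.135 (13.5%)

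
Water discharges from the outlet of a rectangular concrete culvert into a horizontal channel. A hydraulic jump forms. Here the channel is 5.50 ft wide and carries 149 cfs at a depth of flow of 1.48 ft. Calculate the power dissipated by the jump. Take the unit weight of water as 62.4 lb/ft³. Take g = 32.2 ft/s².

q = Q/b = 149/5.50 = 27.1 ft²/s; V₁ = q/y₁ = 18.3 ft/s. Fr₁ = V₁/√(g·y₁) = 2.65.
Bélanger equation: y₂/y₁ = ½[√(1 + 8Fr₁²) − 1] = ½[√57.25 − 1] = 3.28.
y₂ = 3.28 × 1.48 = 4.86 ft.
Head loss: ΔE = (y₂ − y₁)³/(4y₁y₂) = (4.86 − 1.48)³/(4×1.48×4.86) = 38.6/28.8 = 1.34 ft.
P = γ·Q·ΔE/550 = 62.4 × 149 × 1.34 / 550 = 22.7 hp.

P = 22.7 hp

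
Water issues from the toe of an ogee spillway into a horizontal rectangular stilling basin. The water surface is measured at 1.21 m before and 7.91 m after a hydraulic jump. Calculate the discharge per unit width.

For a rectangular channel the momentum equation gives q² = ½·g·y₁·y₂·(y₁ + y₂) = ½×9.81×1.21×7.91×9.12 = 428.
q = √428 = 20.7 m²/s.

q = 20.7 m²/s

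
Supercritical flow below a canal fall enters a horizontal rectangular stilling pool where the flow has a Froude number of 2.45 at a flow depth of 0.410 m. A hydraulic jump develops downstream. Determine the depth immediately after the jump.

Fr₁ = 2.45 (given).
By Bélanger, y₂/y₁ = ½[√(1 + 8Fr₁²) − 1] = ½[√49.02 − 1] = 3.00.
y₂ = 3.00 × 0.410 = 1.23 m.

y₂ = 1.23 m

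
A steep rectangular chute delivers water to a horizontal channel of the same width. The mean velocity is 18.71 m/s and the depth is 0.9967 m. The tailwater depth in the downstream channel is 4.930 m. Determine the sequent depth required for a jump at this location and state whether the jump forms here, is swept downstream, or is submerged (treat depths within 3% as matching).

Fr₁ = V₁/√(g·y₁) = 18.71/√(9.81×0.9967) = 5.984.
Bélanger equation: y₂/y₁ = ½[√(1 + 8Fr₁²) − 1] = ½[√287.42 − 1] = 7.977.
y₂ = 7.977 × 0.9967 = 7.950 m.
Tailwater y_tw = 4.930 m: y_tw < y₂, so the jump is swept downstream.

y₂ = 7.950 m; the jump is swept downstream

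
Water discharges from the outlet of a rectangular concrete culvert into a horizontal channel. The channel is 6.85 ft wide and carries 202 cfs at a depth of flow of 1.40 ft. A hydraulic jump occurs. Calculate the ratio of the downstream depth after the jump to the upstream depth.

q = Q/b = 202/6.85 = 29.5 ft²/s; V₁ = q/y₁ = 21.1 ft/s. Fr₁ = V₁/√(g·y₁) = 3.14.
Sequent-depth ratio: y₂/y₁ = ½[√(1 + 8Fr₁²) − 1] = ½[√79.74 − 1] = 3.96.

y₂/y₁ = 3.96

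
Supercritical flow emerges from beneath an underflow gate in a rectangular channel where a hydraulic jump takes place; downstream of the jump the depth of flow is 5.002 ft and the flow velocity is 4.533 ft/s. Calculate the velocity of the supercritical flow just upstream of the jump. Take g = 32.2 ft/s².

V₁ = 21.51 ft/s

Fr₂ = V₂/√(g·y₂) = 4.533/√(32.2×5.002) = 0.3572.
The Bélanger relation is symmetric: y₁/y₂ = ½[√(1 + 8Fr₂²) − 1] = ½[√2.0206 − 1] = 0.2107.
y₁ = 0.2107 × 5.002 = 1.054 ft.
V₁ = q/y₁ = 22.67/1.054 = 21.51 ft/s.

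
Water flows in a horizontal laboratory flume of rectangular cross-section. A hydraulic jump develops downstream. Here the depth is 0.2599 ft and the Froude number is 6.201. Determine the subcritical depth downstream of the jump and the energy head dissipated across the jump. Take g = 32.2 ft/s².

y₂ = 2.153 ft; ΔE = 3.031 ft

Fr₁ = 6.201 (given).
Bélanger equation: y₂/y₁ = ½[√(1 + 8Fr₁²) − 1] = ½[√308.62 − 1] = 8.284.
y₂ = 8.284 × 0.2599 = 2.153 ft.
Head loss: ΔE = (y₂ − y₁)³/(4y₁y₂) = (2.153 − 0.2599)³/(4×0.2599×2.153) = 6.784/2.238 = 3.031 ft.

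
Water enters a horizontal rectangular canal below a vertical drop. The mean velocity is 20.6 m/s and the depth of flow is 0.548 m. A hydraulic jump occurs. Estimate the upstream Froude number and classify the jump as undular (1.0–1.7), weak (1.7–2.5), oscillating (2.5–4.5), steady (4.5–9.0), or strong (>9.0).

Fr₁ = V₁/√(g·y₁) = 20.6/√(9.81×0.548) = 8.88.
Fr₁ = 8.88 lies in the steady range.

Fr₁ = 8.88; steady jump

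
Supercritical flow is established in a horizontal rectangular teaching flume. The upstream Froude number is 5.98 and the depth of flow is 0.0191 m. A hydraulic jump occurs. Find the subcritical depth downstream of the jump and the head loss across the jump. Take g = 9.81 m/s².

y₂ = 0.152 m; ΔE = 0.203 m

Fr₁ = 5.98 (given).
Bélanger equation: y₂/y₁ = ½[√(1 + 8Fr₁²) − 1] = ½[√287.1 − 1] = 7.97.
y₂ = 7.97 × 0.0191 = 0.152 m.
Head loss: ΔE = (y₂ − y₁)³/(4y₁y₂) = (0.152 − 0.0191)³/(4×0.0191×0.152) = 0.00236/0.0116 = 0.203 m.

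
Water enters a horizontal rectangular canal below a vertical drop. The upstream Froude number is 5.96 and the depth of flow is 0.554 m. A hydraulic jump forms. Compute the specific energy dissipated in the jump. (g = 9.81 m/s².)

Fr₁ = 5.96 (given).
Bélanger equation: y₂/y₁ = ½[√(1 + 8Fr₁²) − 1] = ½[√285.2 − 1] = 7.94.
y₂ = 7.94 × 0.554 = 4.40 m.
V₁ = Fr₁·√(g·y₁) = 5.96×√(9.81×0.554) = 13.9 m/s; q = V₁·y₁ = 7.70 m²/s. V₂ = q/y₂ = 7.70/4.40 = 1.75 m/s. E₁ = y₁ + V₁²/2g = 10.4 m; E₂ = y₂ + V₂²/2g = 4.56 m. ΔE = E₁ − E₂ = 5.84 m.

ΔE = 5.84 m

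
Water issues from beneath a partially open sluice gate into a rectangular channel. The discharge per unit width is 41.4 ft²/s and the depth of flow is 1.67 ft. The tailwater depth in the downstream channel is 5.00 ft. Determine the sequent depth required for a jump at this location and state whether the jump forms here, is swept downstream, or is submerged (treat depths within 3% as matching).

y₂ = 7.19 ft; the jump is swept downstream

V₁ = q/y₁ = 41.4/1.67 = 24.8 ft/s. Fr₁ = V₁/√(g·y₁) = 24.8/√(32.2×1.67) = 3.38.
From the momentum equation for a rectangular channel, y₂/y₁ = ½[√(1 + 8Fr₁²) − 1] = ½[√92.43 − 1] = 4.31.
y₂ = 4.31 × 1.67 = 7.19 ft.
Tailwater y_tw = 5.00 ft: y_tw < y₂, so the jump is swept downstream.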